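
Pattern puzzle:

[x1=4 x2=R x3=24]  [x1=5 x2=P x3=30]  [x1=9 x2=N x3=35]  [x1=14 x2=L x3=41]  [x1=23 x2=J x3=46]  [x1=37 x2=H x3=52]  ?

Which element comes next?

[x1=60 x2=F x3=57]

X1: 4, 5, 9, 14, 23, 37 → 60 (each term is the sum of the two before it).
X2: R, P, N, L, J, H → F (letters move back 2 places in the alphabet).
For the x3, alternating steps +6, +5, +6, +5, …: 24, 30, 35, 41, 46, 52 → 57.
Putting it together: [x1=60 x2=F x3=57].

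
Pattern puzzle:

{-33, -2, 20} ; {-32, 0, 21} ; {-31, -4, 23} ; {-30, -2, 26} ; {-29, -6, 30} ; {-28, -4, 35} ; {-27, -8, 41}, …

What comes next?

{-26, -6, 48}

First entry: +1 each step; -33, -32, -31, -30, -29, -28, -27 → -26.
Second entry: alternating steps +2, −4, +2, −4, …; -2, 0, -4, -2, -6, -4, -8 → -6.
Third entry: 20, 21, 23, 26, 30, 35, 41 → 48 (differences are 1, 2, 3, … (increasing by 1 each time)).
Combining the parts gives {-26, -6, 48}.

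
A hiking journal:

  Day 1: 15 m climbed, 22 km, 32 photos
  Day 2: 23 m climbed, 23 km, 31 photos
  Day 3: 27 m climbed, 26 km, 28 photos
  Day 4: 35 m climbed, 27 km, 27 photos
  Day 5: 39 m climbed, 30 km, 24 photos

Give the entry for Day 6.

M climbed: 15, 23, 27, 35, 39 → 47 (alternating steps +8, +4, +8, +4, …).
Km: alternating steps +1, +3, +1, +3, …; 22, 23, 26, 27, 30 → 31.
For the photos, together with the km always sums to 54: 32, 31, 28, 27, 24 → 23.
Putting it together: 47 m climbed, 31 km, 23 photos.

47 m climbed, 31 km, 23 photos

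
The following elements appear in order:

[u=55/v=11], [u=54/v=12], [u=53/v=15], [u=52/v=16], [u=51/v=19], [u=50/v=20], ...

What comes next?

U — −1 each step: 55, 54, 53, 52, 51, 50 → 49.
V goes 11, 12, 15, 16, 19, 20 → 23 (alternating steps +1, +3, +1, +3, …).
Putting it together: [u=49/v=23].

[u=49/v=23]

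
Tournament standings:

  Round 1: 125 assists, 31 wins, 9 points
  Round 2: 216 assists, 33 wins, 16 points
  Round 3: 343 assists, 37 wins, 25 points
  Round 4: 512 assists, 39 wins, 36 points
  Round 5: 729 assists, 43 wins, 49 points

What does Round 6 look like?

Assists goes 125, 216, 343, 512, 729 → 1000 (perfect cubes: 5³, 6³, 7³, …).
Wins — alternating steps +2, +4, +2, +4, …: 31, 33, 37, 39, 43 → 45.
Points goes 9, 16, 25, 36, 49 → 64 (perfect squares: 3², 4², 5², …).
So the next row is 1000 assists, 45 wins, 64 points.

1000 assists, 45 wins, 64 points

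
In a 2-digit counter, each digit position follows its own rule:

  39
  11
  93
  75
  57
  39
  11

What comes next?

First digit: −2 each step, mod 10, so 3, 1, 9, 7, 5, 3, 1 → 9.
Second digit: +2 each step, mod 10, so 9, 1, 3, 5, 7, 9, 1 → 3.
Putting it together: 93.

93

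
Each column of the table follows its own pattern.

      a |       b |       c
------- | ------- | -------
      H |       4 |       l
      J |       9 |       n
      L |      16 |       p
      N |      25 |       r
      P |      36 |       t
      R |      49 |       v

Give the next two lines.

T  64  x; V  81  z

Column a — letters move forward 2 places in the alphabet: H, J, L, N, P, R → T → V.
Column b: perfect squares: 2², 3², 4², …, so 4, 9, 16, 25, 36, 49 → 64 → 81.
Column c: l, n, p, r, t, v → x → z (letters move forward 2 places in the alphabet).
So the next two lines are T  64  x and V  81  z.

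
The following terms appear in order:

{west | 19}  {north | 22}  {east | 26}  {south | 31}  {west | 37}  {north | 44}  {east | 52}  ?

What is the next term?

{south | 61}

Direction: repeats west → north → east → south; west, north, east, south, west, north, east → south.
Second value: differences are 3, 4, 5, … (increasing by 1 each time), so 19, 22, 26, 31, 37, 44, 52 → 61.
Combining the parts gives {south | 61}.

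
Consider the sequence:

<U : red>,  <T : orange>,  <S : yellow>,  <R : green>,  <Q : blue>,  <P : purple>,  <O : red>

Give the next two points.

<N : orange>, <M : yellow>

Letter — letters move back 1 place in the alphabet: U, T, S, R, Q, P, O → N → M.
For the colour, repeats red → orange → yellow → green → blue → purple: red, orange, yellow, green, blue, purple, red → orange → yellow.
Putting the parts together: <N : orange> and then <M : yellow>.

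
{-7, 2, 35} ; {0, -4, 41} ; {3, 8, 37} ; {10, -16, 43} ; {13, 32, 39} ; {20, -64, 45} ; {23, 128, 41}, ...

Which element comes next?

{30, -256, 47}

First entry: -7, 0, 3, 10, 13, 20, 23 → 30 (alternating steps +7, +3, +7, +3, …).
Second entry: 2, -4, 8, -16, 32, -64, 128 → -256 (×(-2) each step).
Third entry — alternating steps +6, −4, +6, −4, …: 35, 41, 37, 43, 39, 45, 41 → 47.
So the next element is {30, -256, 47}.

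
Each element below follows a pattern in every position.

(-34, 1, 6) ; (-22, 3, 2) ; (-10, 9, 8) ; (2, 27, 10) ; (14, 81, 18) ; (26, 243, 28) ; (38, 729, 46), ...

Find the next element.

First component — +12 each step: -34, -22, -10, 2, 14, 26, 38 → 50.
Second component: ×3 each step; 1, 3, 9, 27, 81, 243, 729 → 2187.
For the third component, each term is the sum of the two before it: 6, 2, 8, 10, 18, 28, 46 → 74.
So the next element is (50, 2187, 74).

(50, 2187, 74)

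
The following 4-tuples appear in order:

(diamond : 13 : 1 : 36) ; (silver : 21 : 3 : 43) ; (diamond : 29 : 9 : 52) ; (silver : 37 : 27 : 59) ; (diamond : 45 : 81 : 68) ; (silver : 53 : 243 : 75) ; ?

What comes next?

For the rank, alternates diamond ↔ silver: diamond, silver, diamond, silver, diamond, silver → diamond.
Second entry — +8 each step: 13, 21, 29, 37, 45, 53 → 61.
Third entry: 1, 3, 9, 27, 81, 243 → 729 (×3 each step).
For the fourth entry, alternating steps +7, +9, +7, +9, …: 36, 43, 52, 59, 68, 75 → 84.
So the next 4-tuple is (diamond : 61 : 729 : 84).

(diamond : 61 : 729 : 84)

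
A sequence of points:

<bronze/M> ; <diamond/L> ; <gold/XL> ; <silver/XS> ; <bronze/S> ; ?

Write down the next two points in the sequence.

Rank: bronze, diamond, gold, silver, bronze → diamond → gold (repeats bronze → diamond → gold → silver).
Size goes M, L, XL, XS, S → M → L (runs through clothing sizes XS→XL).
Putting the parts together: <diamond/M> and then <gold/L>.

<diamond/M>, <gold/L>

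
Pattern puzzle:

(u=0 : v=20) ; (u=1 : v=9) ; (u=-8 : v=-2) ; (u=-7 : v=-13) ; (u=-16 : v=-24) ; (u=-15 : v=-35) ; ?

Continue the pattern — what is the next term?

(u=-24 : v=-46)

U: alternating steps +1, −9, +1, −9, …, so 0, 1, -8, -7, -16, -15 → -24.
V: 20, 9, -2, -13, -24, -35 → -46 (−11 each step).
Combining the parts gives (u=-24 : v=-46).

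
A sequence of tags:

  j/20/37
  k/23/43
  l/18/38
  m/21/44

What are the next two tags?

Letter — letters move forward 1 place in the alphabet: j, k, l, m → n → o.
Second component — alternating steps +3, −5, +3, −5, …: 20, 23, 18, 21 → 16 → 19.
Third component goes 37, 43, 38, 44 → 39 → 45 (alternating steps +6, −5, +6, −5, …).
Putting the parts together: n/16/39 and then o/19/45.

n/16/39 then o/19/45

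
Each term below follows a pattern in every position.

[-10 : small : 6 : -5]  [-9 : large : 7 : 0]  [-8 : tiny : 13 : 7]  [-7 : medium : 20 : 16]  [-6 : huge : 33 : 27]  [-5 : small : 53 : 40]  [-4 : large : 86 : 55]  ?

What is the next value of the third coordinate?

139

Third coordinate: 6, 7, 13, 20, 33, 53, 86 → 139 (each term is the sum of the two before it).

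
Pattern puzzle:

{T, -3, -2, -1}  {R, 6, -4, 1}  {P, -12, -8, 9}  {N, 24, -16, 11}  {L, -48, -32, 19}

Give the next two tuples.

{J, 96, -64, 21}, {H, -192, -128, 29}

Letter: letters move back 2 places in the alphabet; T, R, P, N, L → J → H.
Second component: ×(-2) each step; -3, 6, -12, 24, -48 → 96 → -192.
Third component: ×2 each step; -2, -4, -8, -16, -32 → -64 → -128.
Fourth component: alternating steps +2, +8, +2, +8, …; -1, 1, 9, 11, 19 → 21 → 29.
So the next two tuples are {J, 96, -64, 21} and {H, -192, -128, 29}.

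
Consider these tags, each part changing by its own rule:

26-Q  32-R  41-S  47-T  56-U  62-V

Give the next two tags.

71-W, 77-X

First component goes 26, 32, 41, 47, 56, 62 → 71 → 77 (alternating steps +6, +9, +6, +9, …).
Letter — letters move forward 1 place in the alphabet: Q, R, S, T, U, V → W → X.
Putting the parts together: 71-W and then 77-X.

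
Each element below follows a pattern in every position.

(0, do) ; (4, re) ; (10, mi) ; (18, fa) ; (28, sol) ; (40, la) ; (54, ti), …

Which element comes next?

(70, do)

For the first component, differences are 4, 6, 8, … (increasing by 2 each time): 0, 4, 10, 18, 28, 40, 54 → 70.
For the note, runs through the solfège scale do→ti: do, re, mi, fa, sol, la, ti → do.
Putting it together: (70, do).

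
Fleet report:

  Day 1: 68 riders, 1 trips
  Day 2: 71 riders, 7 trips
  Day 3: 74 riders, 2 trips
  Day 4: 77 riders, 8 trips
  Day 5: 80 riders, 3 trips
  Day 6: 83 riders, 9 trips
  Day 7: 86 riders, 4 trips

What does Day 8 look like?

89 riders, 10 trips

Riders: +3 each step, so 68, 71, 74, 77, 80, 83, 86 → 89.
Trips: alternating steps +6, −5, +6, −5, …; 1, 7, 2, 8, 3, 9, 4 → 10.
So the next line is 89 riders, 10 trips.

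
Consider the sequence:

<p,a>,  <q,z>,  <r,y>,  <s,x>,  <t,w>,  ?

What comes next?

First letter: letters move forward 1 place in the alphabet; p, q, r, s, t → u.
Second letter: a, z, y, x, w → v (letters move back 1 place in the alphabet, wrapping A→Z).
Putting it together: <u,v>.

<u,v>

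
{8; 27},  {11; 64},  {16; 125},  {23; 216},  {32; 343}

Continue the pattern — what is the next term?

{43; 512}

First slot: differences are 3, 5, 7, … (increasing by 2 each time); 8, 11, 16, 23, 32 → 43.
Second slot — perfect cubes: 3³, 4³, 5³, …: 27, 64, 125, 216, 343 → 512.
Combining the parts gives {43; 512}.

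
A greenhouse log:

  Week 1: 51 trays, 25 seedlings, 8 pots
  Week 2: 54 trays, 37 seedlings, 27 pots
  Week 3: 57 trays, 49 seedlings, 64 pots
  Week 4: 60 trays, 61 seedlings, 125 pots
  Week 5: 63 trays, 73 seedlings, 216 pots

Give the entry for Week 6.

66 trays, 85 seedlings, 343 pots

Trays — +3 each step: 51, 54, 57, 60, 63 → 66.
Seedlings goes 25, 37, 49, 61, 73 → 85 (+12 each step).
For the pots, perfect cubes: 2³, 3³, 4³, …: 8, 27, 64, 125, 216 → 343.
Putting it together: 66 trays, 85 seedlings, 343 pots.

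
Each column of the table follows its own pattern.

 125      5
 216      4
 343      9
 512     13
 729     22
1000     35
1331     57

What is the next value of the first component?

First component: 125, 216, 343, 512, 729, 1000, 1331 → 1728 (perfect cubes: 5³, 6³, 7³, …).
Second component: each term is the sum of the two before it, so 5, 4, 9, 13, 22, 35, 57 → 92.

1728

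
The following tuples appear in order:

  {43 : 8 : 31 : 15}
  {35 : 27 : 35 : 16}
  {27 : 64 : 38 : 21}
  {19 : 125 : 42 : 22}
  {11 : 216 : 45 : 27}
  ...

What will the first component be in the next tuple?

First component — −8 each step: 43, 35, 27, 19, 11 → 3.
Second component: perfect cubes: 2³, 3³, 4³, …, so 8, 27, 64, 125, 216 → 343.
Third component: alternating steps +4, +3, +4, +3, …, so 31, 35, 38, 42, 45 → 49.
For the fourth component, alternating steps +1, +5, +1, +5, …: 15, 16, 21, 22, 27 → 28.

3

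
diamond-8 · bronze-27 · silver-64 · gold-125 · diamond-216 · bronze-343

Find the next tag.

silver-512

For the rank, repeats diamond → bronze → silver → gold: diamond, bronze, silver, gold, diamond, bronze → silver.
Second component: perfect cubes: 2³, 3³, 4³, …, so 8, 27, 64, 125, 216, 343 → 512.
Combining the parts gives silver-512.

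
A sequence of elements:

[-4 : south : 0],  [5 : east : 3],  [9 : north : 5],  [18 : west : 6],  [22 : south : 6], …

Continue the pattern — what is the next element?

For the first component, alternating steps +9, +4, +9, +4, …: -4, 5, 9, 18, 22 → 31.
Direction: repeats south → east → north → west, so south, east, north, west, south → east.
Third component: differences are 3, 2, 1, … (decreasing by 1 each time), so 0, 3, 5, 6, 6 → 5.
So the next element is [31 : east : 5].

[31 : east : 5]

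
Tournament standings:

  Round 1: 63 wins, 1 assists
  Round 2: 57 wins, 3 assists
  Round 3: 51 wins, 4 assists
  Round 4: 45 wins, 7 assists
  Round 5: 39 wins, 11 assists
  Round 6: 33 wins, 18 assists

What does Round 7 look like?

27 wins, 29 assists

Wins — −6 each step: 63, 57, 51, 45, 39, 33 → 27.
Assists: 1, 3, 4, 7, 11, 18 → 29 (each term is the sum of the two before it).
Putting it together: 27 wins, 29 assists.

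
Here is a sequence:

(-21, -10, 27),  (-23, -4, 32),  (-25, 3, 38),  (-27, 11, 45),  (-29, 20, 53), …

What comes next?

First entry: −2 each step; -21, -23, -25, -27, -29 → -31.
For the second entry, differences are 6, 7, 8, … (increasing by 1 each time): -10, -4, 3, 11, 20 → 30.
Third entry: 27, 32, 38, 45, 53 → 62 (differences are 5, 6, 7, … (increasing by 1 each time)).
Putting it together: (-31, 30, 62).

(-31, 30, 62)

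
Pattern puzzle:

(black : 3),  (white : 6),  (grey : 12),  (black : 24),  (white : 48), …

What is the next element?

(grey : 96)

For the shade, repeats black → white → grey: black, white, grey, black, white → grey.
Second part goes 3, 6, 12, 24, 48 → 96 (×2 each step).
Putting it together: (grey : 96).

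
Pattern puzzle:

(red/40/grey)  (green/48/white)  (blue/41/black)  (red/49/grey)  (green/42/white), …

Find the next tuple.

Colour goes red, green, blue, red, green → blue (repeats red → green → blue).
Second part: 40, 48, 41, 49, 42 → 50 (alternating steps +8, −7, +8, −7, …).
Shade — repeats grey → white → black: grey, white, black, grey, white → black.
Combining the parts gives (blue/50/black).

(blue/50/black)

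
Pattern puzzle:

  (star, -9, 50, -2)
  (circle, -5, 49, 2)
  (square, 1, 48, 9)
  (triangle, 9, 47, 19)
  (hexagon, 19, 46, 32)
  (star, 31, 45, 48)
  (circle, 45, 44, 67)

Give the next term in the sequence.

(square, 61, 43, 89)

Shape: repeats star → circle → square → triangle → hexagon; star, circle, square, triangle, hexagon, star, circle → square.
Second component: differences are 4, 6, 8, … (increasing by 2 each time); -9, -5, 1, 9, 19, 31, 45 → 61.
For the third component, −1 each step: 50, 49, 48, 47, 46, 45, 44 → 43.
Fourth component — differences are 4, 7, 10, … (increasing by 3 each time): -2, 2, 9, 19, 32, 48, 67 → 89.
Combining the parts gives (square, 61, 43, 89).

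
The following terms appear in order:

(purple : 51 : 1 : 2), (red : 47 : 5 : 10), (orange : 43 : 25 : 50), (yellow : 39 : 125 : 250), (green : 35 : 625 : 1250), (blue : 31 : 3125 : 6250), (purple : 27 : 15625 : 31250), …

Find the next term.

(red : 23 : 78125 : 156250)

For the colour, repeats purple → red → orange → yellow → green → blue: purple, red, orange, yellow, green, blue, purple → red.
Second part: −4 each step; 51, 47, 43, 39, 35, 31, 27 → 23.
Third part: ×5 each step, so 1, 5, 25, 125, 625, 3125, 15625 → 78125.
Fourth part — always 2 × the third part: 2, 10, 50, 250, 1250, 6250, 31250 → 156250.
Putting it together: (red : 23 : 78125 : 156250).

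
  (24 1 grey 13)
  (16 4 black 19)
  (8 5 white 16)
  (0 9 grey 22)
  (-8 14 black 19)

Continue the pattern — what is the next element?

First entry goes 24, 16, 8, 0, -8 → -16 (−8 each step).
Second entry: 1, 4, 5, 9, 14 → 23 (each term is the sum of the two before it).
Shade: repeats grey → black → white; grey, black, white, grey, black → white.
Fourth entry goes 13, 19, 16, 22, 19 → 25 (alternating steps +6, −3, +6, −3, …).
Putting it together: (-16 23 white 25).

(-16 23 white 25)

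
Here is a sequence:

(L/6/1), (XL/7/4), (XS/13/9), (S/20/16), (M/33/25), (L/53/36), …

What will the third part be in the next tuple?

Third part: perfect squares: 1², 2², 3², …; 1, 4, 9, 16, 25, 36 → 49.

49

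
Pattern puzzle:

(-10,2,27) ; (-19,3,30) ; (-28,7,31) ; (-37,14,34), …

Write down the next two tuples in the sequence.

(-46,24,35), (-55,37,38)

First entry — −9 each step: -10, -19, -28, -37 → -46 → -55.
Second entry: differences are 1, 4, 7, … (increasing by 3 each time); 2, 3, 7, 14 → 24 → 37.
For the third entry, alternating steps +3, +1, +3, +1, …: 27, 30, 31, 34 → 35 → 38.
So the next two tuples are (-46,24,35) and (-55,37,38).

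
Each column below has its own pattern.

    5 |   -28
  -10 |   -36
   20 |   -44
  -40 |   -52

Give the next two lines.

For the first component, ×(-2) each step: 5, -10, 20, -40 → 80 → -160.
For the second component, −8 each step: -28, -36, -44, -52 → -60 → -68.
So the next two lines are 80  -60 and -160  -68.

80  -60; -160  -68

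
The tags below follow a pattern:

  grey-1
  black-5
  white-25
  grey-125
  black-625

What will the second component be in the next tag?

Shade: grey, black, white, grey, black → white (repeats grey → black → white).
Second component: 1, 5, 25, 125, 625 → 3125 (×5 each step).

3125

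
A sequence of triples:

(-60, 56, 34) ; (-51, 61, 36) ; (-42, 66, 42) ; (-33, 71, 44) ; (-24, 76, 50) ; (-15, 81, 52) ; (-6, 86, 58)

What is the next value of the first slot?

3

First slot — +9 each step: -60, -51, -42, -33, -24, -15, -6 → 3.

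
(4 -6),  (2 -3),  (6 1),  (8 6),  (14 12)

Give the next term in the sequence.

(22 19)

For the first value, each term is the sum of the two before it: 4, 2, 6, 8, 14 → 22.
Second value — differences are 3, 4, 5, … (increasing by 1 each time): -6, -3, 1, 6, 12 → 19.
Combining the parts gives (22 19).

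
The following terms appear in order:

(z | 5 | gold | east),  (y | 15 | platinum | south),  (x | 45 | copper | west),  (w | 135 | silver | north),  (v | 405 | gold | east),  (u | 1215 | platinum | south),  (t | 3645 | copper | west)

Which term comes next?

(s | 10935 | silver | north)

Letter: letters move back 1 place in the alphabet, so z, y, x, w, v, u, t → s.
Second slot — ×3 each step: 5, 15, 45, 135, 405, 1215, 3645 → 10935.
Metal: repeats gold → platinum → copper → silver, so gold, platinum, copper, silver, gold, platinum, copper → silver.
For the direction, repeats east → south → west → north: east, south, west, north, east, south, west → north.
So the next term is (s | 10935 | silver | north).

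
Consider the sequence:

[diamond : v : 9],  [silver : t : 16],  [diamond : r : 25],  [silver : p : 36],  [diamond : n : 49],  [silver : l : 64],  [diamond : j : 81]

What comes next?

For the rank, alternates diamond ↔ silver: diamond, silver, diamond, silver, diamond, silver, diamond → silver.
Letter — letters move back 2 places in the alphabet: v, t, r, p, n, l, j → h.
Third coordinate — perfect squares: 3², 4², 5², …: 9, 16, 25, 36, 49, 64, 81 → 100.
Combining the parts gives [silver : h : 100].

[silver : h : 100]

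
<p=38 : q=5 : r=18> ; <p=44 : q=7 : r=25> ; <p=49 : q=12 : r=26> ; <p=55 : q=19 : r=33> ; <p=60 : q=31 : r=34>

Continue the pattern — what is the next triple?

<p=66 : q=50 : r=41>

P: alternating steps +6, +5, +6, +5, …; 38, 44, 49, 55, 60 → 66.
Q — each term is the sum of the two before it: 5, 7, 12, 19, 31 → 50.
R: 18, 25, 26, 33, 34 → 41 (alternating steps +7, +1, +7, +1, …).
Putting it together: <p=66 : q=50 : r=41>.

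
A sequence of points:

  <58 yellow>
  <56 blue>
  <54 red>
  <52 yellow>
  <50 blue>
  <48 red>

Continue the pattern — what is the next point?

First coordinate: −2 each step; 58, 56, 54, 52, 50, 48 → 46.
Colour: repeats yellow → blue → red, so yellow, blue, red, yellow, blue, red → yellow.
Combining the parts gives <46 yellow>.

<46 yellow>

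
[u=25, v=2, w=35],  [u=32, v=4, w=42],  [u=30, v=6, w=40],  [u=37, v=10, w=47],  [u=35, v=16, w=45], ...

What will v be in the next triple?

V: 2, 4, 6, 10, 16 → 26 (each term is the sum of the two before it).

26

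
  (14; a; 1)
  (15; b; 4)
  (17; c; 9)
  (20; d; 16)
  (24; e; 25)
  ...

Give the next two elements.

(29; f; 36), (35; g; 49)

First entry goes 14, 15, 17, 20, 24 → 29 → 35 (differences are 1, 2, 3, … (increasing by 1 each time)).
Letter — letters move forward 1 place in the alphabet: a, b, c, d, e → f → g.
For the third entry, perfect squares: 1², 2², 3², …: 1, 4, 9, 16, 25 → 36 → 49.
Putting the parts together: (29; f; 36) and then (35; g; 49).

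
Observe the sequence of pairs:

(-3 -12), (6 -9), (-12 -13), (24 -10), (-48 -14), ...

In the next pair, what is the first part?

For the first part, ×(-2) each step: -3, 6, -12, 24, -48 → 96.
Second part — alternating steps +3, −4, +3, −4, …: -12, -9, -13, -10, -14 → -11.

96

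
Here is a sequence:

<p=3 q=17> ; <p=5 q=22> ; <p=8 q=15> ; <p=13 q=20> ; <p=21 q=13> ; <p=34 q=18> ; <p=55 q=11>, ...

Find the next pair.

<p=89 q=16>

P: each term is the sum of the two before it; 3, 5, 8, 13, 21, 34, 55 → 89.
Q — alternating steps +5, −7, +5, −7, …: 17, 22, 15, 20, 13, 18, 11 → 16.
Combining the parts gives <p=89 q=16>.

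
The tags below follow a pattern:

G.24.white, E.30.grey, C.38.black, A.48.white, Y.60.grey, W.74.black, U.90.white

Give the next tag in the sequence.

Letter: G, E, C, A, Y, W, U → S (letters move back 2 places in the alphabet, wrapping A→Z).
Second component goes 24, 30, 38, 48, 60, 74, 90 → 108 (differences are 6, 8, 10, … (increasing by 2 each time)).
Shade: repeats white → grey → black; white, grey, black, white, grey, black, white → grey.
Combining the parts gives S.108.grey.

S.108.grey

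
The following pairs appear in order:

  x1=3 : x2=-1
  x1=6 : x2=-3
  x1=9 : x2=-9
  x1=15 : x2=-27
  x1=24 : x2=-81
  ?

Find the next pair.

x1=39 : x2=-243

X1 — each term is the sum of the two before it: 3, 6, 9, 15, 24 → 39.
X2: -1, -3, -9, -27, -81 → -243 (×3 each step).
Putting it together: x1=39 : x2=-243.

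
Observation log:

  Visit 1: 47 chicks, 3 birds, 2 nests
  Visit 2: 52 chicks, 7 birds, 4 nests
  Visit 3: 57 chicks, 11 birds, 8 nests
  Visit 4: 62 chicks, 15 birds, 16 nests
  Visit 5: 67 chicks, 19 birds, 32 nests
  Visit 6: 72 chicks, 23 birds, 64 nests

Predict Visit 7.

Chicks — +5 each step: 47, 52, 57, 62, 67, 72 → 77.
Birds: 3, 7, 11, 15, 19, 23 → 27 (+4 each step).
Nests: 2, 4, 8, 16, 32, 64 → 128 (×2 each step).
So the next record is 77 chicks, 27 birds, 128 nests.

77 chicks, 27 birds, 128 nests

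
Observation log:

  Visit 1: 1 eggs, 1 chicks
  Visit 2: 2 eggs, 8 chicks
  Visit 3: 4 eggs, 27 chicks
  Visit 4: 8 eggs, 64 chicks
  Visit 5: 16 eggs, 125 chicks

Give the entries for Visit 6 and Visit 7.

Eggs: ×2 each step; 1, 2, 4, 8, 16 → 32 → 64.
Chicks goes 1, 8, 27, 64, 125 → 216 → 343 (perfect cubes: 1³, 2³, 3³, …).
So the next two lines are 32 eggs, 216 chicks and 64 eggs, 343 chicks.

32 eggs, 216 chicks; 64 eggs, 343 chicks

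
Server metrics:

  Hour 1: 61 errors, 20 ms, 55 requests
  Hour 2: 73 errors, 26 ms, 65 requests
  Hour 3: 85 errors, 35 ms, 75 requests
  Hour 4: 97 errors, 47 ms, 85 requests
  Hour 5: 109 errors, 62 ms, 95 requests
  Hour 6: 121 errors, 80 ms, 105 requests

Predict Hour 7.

Errors — +12 each step: 61, 73, 85, 97, 109, 121 → 133.
Ms: differences are 6, 9, 12, … (increasing by 3 each time); 20, 26, 35, 47, 62, 80 → 101.
For the requests, +10 each step: 55, 65, 75, 85, 95, 105 → 115.
Combining the parts gives 133 errors, 101 ms, 115 requests.

133 errors, 101 ms, 115 requests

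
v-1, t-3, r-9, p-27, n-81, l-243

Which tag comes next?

j-729

Letter: letters move back 2 places in the alphabet, so v, t, r, p, n, l → j.
For the second component, ×3 each step: 1, 3, 9, 27, 81, 243 → 729.
Combining the parts gives j-729.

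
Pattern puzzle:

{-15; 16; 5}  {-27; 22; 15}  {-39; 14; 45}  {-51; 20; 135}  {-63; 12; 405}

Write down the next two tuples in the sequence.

For the first entry, −12 each step: -15, -27, -39, -51, -63 → -75 → -87.
Second entry goes 16, 22, 14, 20, 12 → 18 → 10 (alternating steps +6, −8, +6, −8, …).
Third entry goes 5, 15, 45, 135, 405 → 1215 → 3645 (×3 each step).
So the next two tuples are {-75; 18; 1215} and {-87; 10; 3645}.

{-75; 18; 1215}, {-87; 10; 3645}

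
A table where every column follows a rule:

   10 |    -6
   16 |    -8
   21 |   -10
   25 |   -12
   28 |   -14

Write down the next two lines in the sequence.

First component goes 10, 16, 21, 25, 28 → 30 → 31 (differences are 6, 5, 4, … (decreasing by 1 each time)).
Second component: -6, -8, -10, -12, -14 → -16 → -18 (−2 each step).
Putting the parts together: 30  -16 and then 31  -18.

30  -16; 31  -18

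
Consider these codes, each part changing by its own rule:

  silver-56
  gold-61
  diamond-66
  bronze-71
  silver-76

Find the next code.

gold-81

Rank: repeats silver → gold → diamond → bronze; silver, gold, diamond, bronze, silver → gold.
Second component — +5 each step: 56, 61, 66, 71, 76 → 81.
Putting it together: gold-81.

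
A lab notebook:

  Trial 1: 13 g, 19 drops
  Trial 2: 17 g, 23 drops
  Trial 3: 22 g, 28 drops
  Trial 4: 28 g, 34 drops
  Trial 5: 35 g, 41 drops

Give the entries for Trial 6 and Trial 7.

G goes 13, 17, 22, 28, 35 → 43 → 52 (differences are 4, 5, 6, … (increasing by 1 each time)).
Drops: 19, 23, 28, 34, 41 → 49 → 58 (always 6 more than the g).
Putting the parts together: 43 g, 49 drops and then 52 g, 58 drops.

43 g, 49 drops; 52 g, 58 drops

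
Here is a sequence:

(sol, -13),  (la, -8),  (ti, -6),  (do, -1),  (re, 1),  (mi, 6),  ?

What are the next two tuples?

(fa, 8), (sol, 13)

Note: runs through the solfège scale do→ti, so sol, la, ti, do, re, mi → fa → sol.
Second value goes -13, -8, -6, -1, 1, 6 → 8 → 13 (alternating steps +5, +2, +5, +2, …).
Putting the parts together: (fa, 8) and then (sol, 13).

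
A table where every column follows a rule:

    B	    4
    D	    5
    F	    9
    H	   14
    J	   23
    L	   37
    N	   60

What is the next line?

P  97

Letter goes B, D, F, H, J, L, N → P (letters move forward 2 places in the alphabet).
For the second component, each term is the sum of the two before it: 4, 5, 9, 14, 23, 37, 60 → 97.
Combining the parts gives P  97.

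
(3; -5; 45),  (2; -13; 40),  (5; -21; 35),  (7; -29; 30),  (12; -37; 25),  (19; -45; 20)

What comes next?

First entry: each term is the sum of the two before it, so 3, 2, 5, 7, 12, 19 → 31.
Second entry: -5, -13, -21, -29, -37, -45 → -53 (−8 each step).
Third entry: −5 each step; 45, 40, 35, 30, 25, 20 → 15.
Putting it together: (31; -53; 15).

(31; -53; 15)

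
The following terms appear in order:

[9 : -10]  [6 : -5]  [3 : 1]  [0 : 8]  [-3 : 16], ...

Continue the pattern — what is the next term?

[-6 : 25]

First coordinate goes 9, 6, 3, 0, -3 → -6 (−3 each step).
Second coordinate: differences are 5, 6, 7, … (increasing by 1 each time); -10, -5, 1, 8, 16 → 25.
So the next term is [-6 : 25].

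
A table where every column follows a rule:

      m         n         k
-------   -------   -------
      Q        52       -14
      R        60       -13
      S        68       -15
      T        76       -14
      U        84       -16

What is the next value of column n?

Column n goes 52, 60, 68, 76, 84 → 92 (+8 each step).

92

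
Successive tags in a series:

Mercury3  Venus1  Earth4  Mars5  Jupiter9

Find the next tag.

Planet: runs through the planets Mercury→Neptune, so Mercury, Venus, Earth, Mars, Jupiter → Saturn.
For the second component, each term is the sum of the two before it: 3, 1, 4, 5, 9 → 14.
Putting it together: Saturn14.

Saturn14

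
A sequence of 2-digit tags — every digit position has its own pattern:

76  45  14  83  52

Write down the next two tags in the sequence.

For the first digit, −3 each step, mod 10: 7, 4, 1, 8, 5 → 2 → 9.
For the second digit, −1 each step, mod 10: 6, 5, 4, 3, 2 → 1 → 0.
So the next two tags are 21 and 90.

21 then 90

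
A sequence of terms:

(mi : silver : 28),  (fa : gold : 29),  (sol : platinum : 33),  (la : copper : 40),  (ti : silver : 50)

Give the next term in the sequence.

(do : gold : 63)

Note goes mi, fa, sol, la, ti → do (runs through the solfège scale do→ti).
Metal — repeats silver → gold → platinum → copper: silver, gold, platinum, copper, silver → gold.
Third entry goes 28, 29, 33, 40, 50 → 63 (differences are 1, 4, 7, … (increasing by 3 each time)).
Combining the parts gives (do : gold : 63).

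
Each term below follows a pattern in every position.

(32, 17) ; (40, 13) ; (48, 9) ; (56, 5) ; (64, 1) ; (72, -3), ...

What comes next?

First slot: 32, 40, 48, 56, 64, 72 → 80 (+8 each step).
For the second slot, −4 each step: 17, 13, 9, 5, 1, -3 → -7.
So the next term is (80, -7).

(80, -7)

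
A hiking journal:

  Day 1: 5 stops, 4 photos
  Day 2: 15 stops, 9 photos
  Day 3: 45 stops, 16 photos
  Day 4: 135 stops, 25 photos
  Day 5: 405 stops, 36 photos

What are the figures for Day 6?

Stops: ×3 each step, so 5, 15, 45, 135, 405 → 1215.
Photos: perfect squares: 2², 3², 4², …, so 4, 9, 16, 25, 36 → 49.
So the next row is 1215 stops, 49 photos.

1215 stops, 49 photos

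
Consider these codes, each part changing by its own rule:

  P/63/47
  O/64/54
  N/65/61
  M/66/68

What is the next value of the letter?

L

Letter: letters move back 1 place in the alphabet; P, O, N, M → L.
Second component: +1 each step, so 63, 64, 65, 66 → 67.
Third component: +7 each step; 47, 54, 61, 68 → 75.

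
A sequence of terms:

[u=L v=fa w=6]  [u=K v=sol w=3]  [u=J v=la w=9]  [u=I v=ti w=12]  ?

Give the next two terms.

[u=H v=do w=21], [u=G v=re w=33]

U goes L, K, J, I → H → G (letters move back 1 place in the alphabet).
V: runs through the solfège scale do→ti, so fa, sol, la, ti → do → re.
W goes 6, 3, 9, 12 → 21 → 33 (each term is the sum of the two before it).
Putting the parts together: [u=H v=do w=21] and then [u=G v=re w=33].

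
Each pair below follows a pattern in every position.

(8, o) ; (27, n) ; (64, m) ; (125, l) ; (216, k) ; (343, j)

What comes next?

(512, i)

For the first coordinate, perfect cubes: 2³, 3³, 4³, …: 8, 27, 64, 125, 216, 343 → 512.
Letter: letters move back 1 place in the alphabet, so o, n, m, l, k, j → i.
Combining the parts gives (512, i).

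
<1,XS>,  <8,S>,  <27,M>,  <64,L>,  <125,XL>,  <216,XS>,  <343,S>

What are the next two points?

<512,M>, <729,L>

First value: perfect cubes: 1³, 2³, 3³, …; 1, 8, 27, 64, 125, 216, 343 → 512 → 729.
For the size, repeats XS → S → M → L → XL: XS, S, M, L, XL, XS, S → M → L.
So the next two points are <512,M> and <729,L>.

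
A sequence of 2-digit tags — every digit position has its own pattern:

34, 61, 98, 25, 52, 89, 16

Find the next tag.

43

First digit — +3 each step, mod 10: 3, 6, 9, 2, 5, 8, 1 → 4.
Second digit: −3 each step, mod 10, so 4, 1, 8, 5, 2, 9, 6 → 3.
Putting it together: 43.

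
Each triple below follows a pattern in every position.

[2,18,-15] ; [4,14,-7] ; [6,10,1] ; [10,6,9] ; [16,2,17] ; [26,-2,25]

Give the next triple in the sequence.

[42,-6,33]

For the first value, each term is the sum of the two before it: 2, 4, 6, 10, 16, 26 → 42.
Second value goes 18, 14, 10, 6, 2, -2 → -6 (−4 each step).
Third value — +8 each step: -15, -7, 1, 9, 17, 25 → 33.
So the next triple is [42,-6,33].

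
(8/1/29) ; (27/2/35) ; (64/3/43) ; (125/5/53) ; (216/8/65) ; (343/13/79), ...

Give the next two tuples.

(512/21/95), (729/34/113)

First part: perfect cubes: 2³, 3³, 4³, …, so 8, 27, 64, 125, 216, 343 → 512 → 729.
Second part: 1, 2, 3, 5, 8, 13 → 21 → 34 (each term is the sum of the two before it).
Third part goes 29, 35, 43, 53, 65, 79 → 95 → 113 (differences are 6, 8, 10, … (increasing by 2 each time)).
Putting the parts together: (512/21/95) and then (729/34/113).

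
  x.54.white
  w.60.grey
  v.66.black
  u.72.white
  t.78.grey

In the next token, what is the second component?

84

Second component: +6 each step; 54, 60, 66, 72, 78 → 84.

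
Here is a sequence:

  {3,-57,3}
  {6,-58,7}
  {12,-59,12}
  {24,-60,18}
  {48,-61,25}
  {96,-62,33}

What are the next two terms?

First coordinate: 3, 6, 12, 24, 48, 96 → 192 → 384 (×2 each step).
Second coordinate — −1 each step: -57, -58, -59, -60, -61, -62 → -63 → -64.
Third coordinate goes 3, 7, 12, 18, 25, 33 → 42 → 52 (differences are 4, 5, 6, … (increasing by 1 each time)).
Putting the parts together: {192,-63,42} and then {384,-64,52}.

{192,-63,42}, {384,-64,52}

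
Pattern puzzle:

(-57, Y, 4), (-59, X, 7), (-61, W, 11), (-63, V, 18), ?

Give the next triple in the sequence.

(-65, U, 29)

First coordinate: −2 each step, so -57, -59, -61, -63 → -65.
Letter goes Y, X, W, V → U (letters move back 1 place in the alphabet).
Third coordinate: each term is the sum of the two before it, so 4, 7, 11, 18 → 29.
Combining the parts gives (-65, U, 29).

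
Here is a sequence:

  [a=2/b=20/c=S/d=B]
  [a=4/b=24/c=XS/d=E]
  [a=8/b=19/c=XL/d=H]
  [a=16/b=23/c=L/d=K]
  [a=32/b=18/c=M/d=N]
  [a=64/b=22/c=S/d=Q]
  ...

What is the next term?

For the a, ×2 each step: 2, 4, 8, 16, 32, 64 → 128.
B: alternating steps +4, −5, +4, −5, …, so 20, 24, 19, 23, 18, 22 → 17.
For the c, repeats S → XS → XL → L → M: S, XS, XL, L, M, S → XS.
D: letters move forward 3 places in the alphabet; B, E, H, K, N, Q → T.
Combining the parts gives [a=128/b=17/c=XS/d=T].

[a=128/b=17/c=XS/d=T]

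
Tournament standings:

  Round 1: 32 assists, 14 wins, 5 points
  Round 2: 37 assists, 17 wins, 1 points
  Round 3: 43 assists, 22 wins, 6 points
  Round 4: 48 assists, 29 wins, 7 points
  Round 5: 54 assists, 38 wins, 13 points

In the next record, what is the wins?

49

Wins: differences are 3, 5, 7, … (increasing by 2 each time), so 14, 17, 22, 29, 38 → 49.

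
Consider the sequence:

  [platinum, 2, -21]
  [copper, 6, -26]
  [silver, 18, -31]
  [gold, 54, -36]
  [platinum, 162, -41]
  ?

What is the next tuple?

[copper, 486, -46]

Metal: platinum, copper, silver, gold, platinum → copper (repeats platinum → copper → silver → gold).
Second value: ×3 each step, so 2, 6, 18, 54, 162 → 486.
Third value: −5 each step, so -21, -26, -31, -36, -41 → -46.
So the next tuple is [copper, 486, -46].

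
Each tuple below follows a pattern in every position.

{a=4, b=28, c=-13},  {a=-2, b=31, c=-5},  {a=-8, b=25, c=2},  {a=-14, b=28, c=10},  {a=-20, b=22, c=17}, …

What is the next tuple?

For the a, −6 each step: 4, -2, -8, -14, -20 → -26.
B: alternating steps +3, −6, +3, −6, …, so 28, 31, 25, 28, 22 → 25.
For the c, alternating steps +8, +7, +8, +7, …: -13, -5, 2, 10, 17 → 25.
Putting it together: {a=-26, b=25, c=25}.

{a=-26, b=25, c=25}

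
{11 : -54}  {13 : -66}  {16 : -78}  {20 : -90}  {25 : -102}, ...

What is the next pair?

First slot: 11, 13, 16, 20, 25 → 31 (differences are 2, 3, 4, … (increasing by 1 each time)).
Second slot: -54, -66, -78, -90, -102 → -114 (−12 each step).
Putting it together: {31 : -114}.

{31 : -114}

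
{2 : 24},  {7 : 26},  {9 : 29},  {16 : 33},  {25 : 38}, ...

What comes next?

{41 : 44}

First part: 2, 7, 9, 16, 25 → 41 (each term is the sum of the two before it).
Second part: 24, 26, 29, 33, 38 → 44 (differences are 2, 3, 4, … (increasing by 1 each time)).
Combining the parts gives {41 : 44}.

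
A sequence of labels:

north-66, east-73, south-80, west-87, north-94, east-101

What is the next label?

For the direction, repeats north → east → south → west: north, east, south, west, north, east → south.
Second component: +7 each step, so 66, 73, 80, 87, 94, 101 → 108.
Combining the parts gives south-108.

south-108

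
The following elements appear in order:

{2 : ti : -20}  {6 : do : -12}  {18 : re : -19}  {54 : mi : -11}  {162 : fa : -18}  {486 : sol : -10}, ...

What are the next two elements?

{1458 : la : -17}, {4374 : ti : -9}

For the first entry, ×3 each step: 2, 6, 18, 54, 162, 486 → 1458 → 4374.
Note: runs through the solfège scale do→ti, so ti, do, re, mi, fa, sol → la → ti.
Third entry: -20, -12, -19, -11, -18, -10 → -17 → -9 (alternating steps +8, −7, +8, −7, …).
So the next two elements are {1458 : la : -17} and {4374 : ti : -9}.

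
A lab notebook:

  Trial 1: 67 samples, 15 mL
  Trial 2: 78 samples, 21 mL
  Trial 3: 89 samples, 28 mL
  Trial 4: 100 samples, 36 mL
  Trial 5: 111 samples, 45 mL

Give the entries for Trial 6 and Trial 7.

122 samples, 55 mL; 133 samples, 66 mL

For the samples, +11 each step: 67, 78, 89, 100, 111 → 122 → 133.
ML — differences are 6, 7, 8, … (increasing by 1 each time): 15, 21, 28, 36, 45 → 55 → 66.
Putting the parts together: 122 samples, 55 mL and then 133 samples, 66 mL.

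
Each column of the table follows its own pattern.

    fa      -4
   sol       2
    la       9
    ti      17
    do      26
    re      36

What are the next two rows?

Note goes fa, sol, la, ti, do, re → mi → fa (runs through the solfège scale do→ti).
Second component: -4, 2, 9, 17, 26, 36 → 47 → 59 (differences are 6, 7, 8, … (increasing by 1 each time)).
So the next two rows are mi  47 and fa  59.

mi  47; fa  59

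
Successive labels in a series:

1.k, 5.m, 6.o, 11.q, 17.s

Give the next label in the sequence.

28.u

First component goes 1, 5, 6, 11, 17 → 28 (each term is the sum of the two before it).
Letter goes k, m, o, q, s → u (letters move forward 2 places in the alphabet).
Combining the parts gives 28.u.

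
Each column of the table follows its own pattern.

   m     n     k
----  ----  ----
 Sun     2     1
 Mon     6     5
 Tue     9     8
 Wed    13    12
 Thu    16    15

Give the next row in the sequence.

Column m goes Sun, Mon, Tue, Wed, Thu → Fri (runs through the weekdays Mon→Sun).
Column n: alternating steps +4, +3, +4, +3, …, so 2, 6, 9, 13, 16 → 20.
Column k: always 1 less than the column n; 1, 5, 8, 12, 15 → 19.
So the next row is Fri  20  19.

Fri  20  19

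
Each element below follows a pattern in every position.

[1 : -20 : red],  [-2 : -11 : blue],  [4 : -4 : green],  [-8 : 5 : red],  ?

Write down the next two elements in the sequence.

[16 : 12 : blue], [-32 : 21 : green]

For the first slot, ×(-2) each step: 1, -2, 4, -8 → 16 → -32.
Second slot goes -20, -11, -4, 5 → 12 → 21 (alternating steps +9, +7, +9, +7, …).
Colour: repeats red → blue → green, so red, blue, green, red → blue → green.
So the next two elements are [16 : 12 : blue] and [-32 : 21 : green].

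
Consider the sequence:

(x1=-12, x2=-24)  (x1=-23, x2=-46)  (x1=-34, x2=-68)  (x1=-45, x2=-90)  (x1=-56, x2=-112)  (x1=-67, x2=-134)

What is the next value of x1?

-78

X1: −11 each step, so -12, -23, -34, -45, -56, -67 → -78.
X2: always 2 × the x1, so -24, -46, -68, -90, -112, -134 → -156.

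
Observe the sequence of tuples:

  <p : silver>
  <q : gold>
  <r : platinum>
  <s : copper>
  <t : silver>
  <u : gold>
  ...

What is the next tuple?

<v : platinum>

Letter: p, q, r, s, t, u → v (letters move forward 1 place in the alphabet).
Metal: silver, gold, platinum, copper, silver, gold → platinum (repeats silver → gold → platinum → copper).
Combining the parts gives <v : platinum>.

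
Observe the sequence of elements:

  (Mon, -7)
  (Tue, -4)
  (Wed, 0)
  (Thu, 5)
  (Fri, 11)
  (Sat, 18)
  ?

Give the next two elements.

For the day, runs through the weekdays Mon→Sun: Mon, Tue, Wed, Thu, Fri, Sat → Sun → Mon.
Second part goes -7, -4, 0, 5, 11, 18 → 26 → 35 (differences are 3, 4, 5, … (increasing by 1 each time)).
Putting the parts together: (Sun, 26) and then (Mon, 35).

(Sun, 26), (Mon, 35)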